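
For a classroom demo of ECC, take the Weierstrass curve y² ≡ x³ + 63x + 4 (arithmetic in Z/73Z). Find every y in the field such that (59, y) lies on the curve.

x³ + 63x + 4 = 209100 ≡ 28 (mod 73).
28 is a non-residue mod 73; no y exists.

none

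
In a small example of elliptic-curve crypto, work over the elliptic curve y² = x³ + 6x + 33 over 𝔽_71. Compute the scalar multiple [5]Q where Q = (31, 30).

O

Double-and-add on 5 = (101)₂. Start with Q = (31, 30) for the leading 1-bit.
double: tangent at (31, 30): λ = (3·31² + 6)/(2·30) ≡ 49/60. 60⁻¹ ≡ 58 (mod 71) since 60·58 = 3480 ≡ 1, so λ ≡ 49·58 ≡ 2.
  x = λ² - 31 - 31 = 4 - 62 ≡ 13; y = λ·(31 - 13) - 30 ≡ 6. → (13, 6)
double: tangent at (13, 6): λ = (3·13² + 6)/(2·6) ≡ 16/12. 12⁻¹ ≡ 6 (mod 71) since 12·6 = 72 ≡ 1, so λ ≡ 16·6 ≡ 25.
  x = λ² - 13 - 13 = 625 - 26 ≡ 31; y = λ·(13 - 31) - 6 ≡ 41. → (31, 41)
add Q: (31, 41) + (31, 30): same x and y₁ ≡ -y₂, so the sum is O.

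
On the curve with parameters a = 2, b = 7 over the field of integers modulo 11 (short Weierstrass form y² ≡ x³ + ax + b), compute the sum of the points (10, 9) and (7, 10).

(10, 9) + (7, 10). λ = (10 - 9)/(7 - 10) ≡ 1/8 mod 11. 8⁻¹ ≡ 7 (mod 11), so λ ≡ 7.
  x = λ² - 10 - 7 = 49 - 17 ≡ 10; y = λ·(10 - 10) - 9 ≡ 2. → (10, 2)

(10, 2)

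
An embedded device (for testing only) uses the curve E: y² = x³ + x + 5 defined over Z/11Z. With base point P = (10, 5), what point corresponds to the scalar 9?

(7, 6)

Double-and-add on 9 = (1001)₂. Start with P = (10, 5) for the leading 1-bit.
double: tangent at (10, 5): λ = (3·10² + 1)/(2·5) ≡ 4/10. 10⁻¹ ≡ 10 (mod 11), so λ ≡ 4·10 ≡ 7.
  x = λ² - 10 - 10 = 49 - 20 ≡ 7; y = λ·(10 - 7) - 5 ≡ 5. → (7, 5)
double: tangent at (7, 5): λ = (3·7² + 1)/(2·5) ≡ 5/10. 10⁻¹ ≡ 10 (mod 11), so λ ≡ 5·10 ≡ 6.
  x = λ² - 7 - 7 = 36 - 14 ≡ 0; y = λ·(7 - 0) - 5 ≡ 4. → (0, 4)
double: tangent at (0, 4): λ = (3·0² + 1)/(2·4) ≡ 1/8. 8⁻¹ ≡ 7 (mod 11), so λ ≡ 1·7 ≡ 7.
  x = λ² - 0 - 0 = 49 - 0 ≡ 5; y = λ·(0 - 5) - 4 ≡ 5. → (5, 5)
add P: (5, 5) + (10, 5). λ = (5 - 5)/(10 - 5) ≡ 0/5 mod 11. 5⁻¹ ≡ 9 (mod 11) since 5·9 = 45 ≡ 1, so λ ≡ 0.
  x = λ² - 5 - 10 = 0 - 15 ≡ 7; y = λ·(5 - 7) - 5 ≡ 6. → (7, 6)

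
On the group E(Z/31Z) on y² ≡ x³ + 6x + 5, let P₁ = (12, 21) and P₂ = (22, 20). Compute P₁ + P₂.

(12, 21) + (22, 20). λ = (20 - 21)/(22 - 12) ≡ 30/10 mod 31. 10⁻¹ ≡ 28 (mod 31), so λ ≡ 3.
  x = λ² - 12 - 22 = 9 - 34 ≡ 6; y = λ·(12 - 6) - 21 ≡ 28. → (6, 28)

(6, 28)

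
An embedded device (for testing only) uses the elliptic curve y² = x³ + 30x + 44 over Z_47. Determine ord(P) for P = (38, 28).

2P: tangent at (38, 28): λ = (3·38² + 30)/(2·28) ≡ 38/9. 9⁻¹ ≡ 21 (mod 47) since 9·21 = 189 ≡ 1, so λ ≡ 38·21 ≡ 46.
  x = λ² - 38 - 38 = 2116 - 76 ≡ 19; y = λ·(38 - 19) - 28 ≡ 0. → (19, 0)
3P: (19, 0) + (38, 28). λ = (28 - 0)/(38 - 19) ≡ 28/19 mod 47. 19⁻¹ ≡ 5 (mod 47), so λ ≡ 46.
  x = λ² - 19 - 38 = 2116 - 57 ≡ 38; y = λ·(19 - 38) - 0 ≡ 19. → (38, 19)
4P: (38, 19) + (38, 28): same x and y₁ ≡ -y₂, so the sum is O.
4P = O, so the order is 4.

4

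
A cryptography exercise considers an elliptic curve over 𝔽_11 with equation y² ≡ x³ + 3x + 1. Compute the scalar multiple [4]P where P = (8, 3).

Repeated addition: build up to 4P.
2P: tangent at (8, 3): λ = (3·8² + 3)/(2·3) ≡ 8/6. 6⁻¹ ≡ 2 (mod 11) since 6·2 = 12 ≡ 1, so λ ≡ 8·2 ≡ 5.
  x = λ² - 8 - 8 = 25 - 16 ≡ 9; y = λ·(8 - 9) - 3 ≡ 3. → (9, 3)
3P: (9, 3) + (8, 3). λ = (3 - 3)/(8 - 9) ≡ 0/10 mod 11. 10⁻¹ ≡ 10 (mod 11) since 10·10 = 100 ≡ 1, so λ ≡ 0.
  x = λ² - 9 - 8 = 0 - 17 ≡ 5; y = λ·(9 - 5) - 3 ≡ 8. → (5, 8)
4P: (5, 8) + (8, 3). λ = (3 - 8)/(8 - 5) ≡ 6/3 mod 11. 3⁻¹ ≡ 4 (mod 11), so λ ≡ 2.
  x = λ² - 5 - 8 = 4 - 13 ≡ 2; y = λ·(5 - 2) - 8 ≡ 9. → (2, 9)

(2, 9)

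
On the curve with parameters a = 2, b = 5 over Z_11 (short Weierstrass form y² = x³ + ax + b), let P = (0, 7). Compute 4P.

Double-and-add on 4 = (100)₂. Start with P = (0, 7) for the leading 1-bit.
double: tangent at (0, 7): λ = (3·0² + 2)/(2·7) ≡ 2/3. 3⁻¹ ≡ 4 (mod 11), so λ ≡ 2·4 ≡ 8.
  x = λ² - 0 - 0 = 64 - 0 ≡ 9; y = λ·(0 - 9) - 7 ≡ 9. → (9, 9)
double: tangent at (9, 9): λ = (3·9² + 2)/(2·9) ≡ 3/7. 7⁻¹ ≡ 8 (mod 11) since 7·8 = 56 ≡ 1, so λ ≡ 3·8 ≡ 2.
  x = λ² - 9 - 9 = 4 - 18 ≡ 8; y = λ·(9 - 8) - 9 ≡ 4. → (8, 4)

(8, 4)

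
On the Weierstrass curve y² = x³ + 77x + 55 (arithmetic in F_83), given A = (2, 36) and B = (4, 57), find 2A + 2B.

First 2A:
Repeated addition: build up to 2A.
2A: tangent at (2, 36): λ = (3·2² + 77)/(2·36) ≡ 6/72. 72⁻¹ ≡ 15 (mod 83) since 72·15 = 1080 ≡ 1, so λ ≡ 6·15 ≡ 7.
  x = λ² - 2 - 2 = 49 - 4 ≡ 45; y = λ·(2 - 45) - 36 ≡ 78. → (45, 78)
2A = (45, 78).
Next 2B:
Repeated addition: build up to 2B.
2B: tangent at (4, 57): λ = (3·4² + 77)/(2·57) ≡ 42/31. 31⁻¹ ≡ 75 (mod 83) since 31·75 = 2325 ≡ 1, so λ ≡ 42·75 ≡ 79.
  x = λ² - 4 - 4 = 6241 - 8 ≡ 8; y = λ·(4 - 8) - 57 ≡ 42. → (8, 42)
2B = (8, 42).
Finally 2A + 2B:
(45, 78) + (8, 42). λ = (42 - 78)/(8 - 45) ≡ 47/46 mod 83. 46⁻¹ ≡ 74 (mod 83), so λ ≡ 75.
  x = λ² - 45 - 8 = 5625 - 53 ≡ 11; y = λ·(45 - 11) - 78 ≡ 65. → (11, 65)

(11, 65)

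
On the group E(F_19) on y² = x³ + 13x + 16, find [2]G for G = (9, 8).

tangent at (9, 8): λ = (3·9² + 13)/(2·8) ≡ 9/16. 16⁻¹ ≡ 6 (mod 19) since 16·6 = 96 ≡ 1, so λ ≡ 9·6 ≡ 16.
  x = λ² - 9 - 9 = 256 - 18 ≡ 10; y = λ·(9 - 10) - 8 ≡ 14. → (10, 14)

(10, 14)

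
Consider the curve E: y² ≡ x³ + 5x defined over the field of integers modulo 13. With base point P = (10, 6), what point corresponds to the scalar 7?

(3, 4)

Double-and-add on 7 = (111)₂. Start with P = (10, 6) for the leading 1-bit.
double: tangent at (10, 6): λ = (3·10² + 5)/(2·6) ≡ 6/12. 12⁻¹ ≡ 12 (mod 13) since 12·12 = 144 ≡ 1, so λ ≡ 6·12 ≡ 7.
  x = λ² - 10 - 10 = 49 - 20 ≡ 3; y = λ·(10 - 3) - 6 ≡ 4. → (3, 4)
add P: (3, 4) + (10, 6). λ = (6 - 4)/(10 - 3) ≡ 2/7 mod 13. 7⁻¹ ≡ 2 (mod 13) since 7·2 = 14 ≡ 1, so λ ≡ 4.
  x = λ² - 3 - 10 = 16 - 13 ≡ 3; y = λ·(3 - 3) - 4 ≡ 9. → (3, 9)
double: tangent at (3, 9): λ = (3·3² + 5)/(2·9) ≡ 6/5. 5⁻¹ ≡ 8 (mod 13), so λ ≡ 6·8 ≡ 9.
  x = λ² - 3 - 3 = 81 - 6 ≡ 10; y = λ·(3 - 10) - 9 ≡ 6. → (10, 6)
add P: tangent at (10, 6): λ = (3·10² + 5)/(2·6) ≡ 6/12. 12⁻¹ ≡ 12 (mod 13) since 12·12 = 144 ≡ 1, so λ ≡ 6·12 ≡ 7.
  x = λ² - 10 - 10 = 49 - 20 ≡ 3; y = λ·(10 - 3) - 6 ≡ 4. → (3, 4)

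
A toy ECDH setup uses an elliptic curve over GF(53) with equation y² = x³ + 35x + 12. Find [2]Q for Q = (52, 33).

(51, 27)

tangent at (52, 33): λ = (3·52² + 35)/(2·33) ≡ 38/13. 13⁻¹ ≡ 49 (mod 53), so λ ≡ 38·49 ≡ 7.
  x = λ² - 52 - 52 = 49 - 104 ≡ 51; y = λ·(52 - 51) - 33 ≡ 27. → (51, 27)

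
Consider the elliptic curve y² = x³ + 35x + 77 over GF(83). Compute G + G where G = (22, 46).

(56, 45)

tangent at (22, 46): λ = (3·22² + 35)/(2·46) ≡ 76/9. 9⁻¹ ≡ 37 (mod 83), so λ ≡ 76·37 ≡ 73.
  x = λ² - 22 - 22 = 5329 - 44 ≡ 56; y = λ·(22 - 56) - 46 ≡ 45. → (56, 45)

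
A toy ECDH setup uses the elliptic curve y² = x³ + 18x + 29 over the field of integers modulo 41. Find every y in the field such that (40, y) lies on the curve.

x³ + 18x + 29 = 64749 ≡ 10 (mod 41).
Square roots of 10 mod 41: 16 and 25 (since 16² = 256 ≡ 10).

16, 25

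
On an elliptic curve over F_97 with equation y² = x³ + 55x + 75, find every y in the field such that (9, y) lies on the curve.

x³ + 55x + 75 = 1299 ≡ 38 (mod 97).
38 is a non-residue mod 97; no y exists.

none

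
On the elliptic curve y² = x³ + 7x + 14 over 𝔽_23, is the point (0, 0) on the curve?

no

y² = 0² ≡ 0; x³ + 7x + 14 = 14 ≡ 14 (mod 23). 0 ≠ 14.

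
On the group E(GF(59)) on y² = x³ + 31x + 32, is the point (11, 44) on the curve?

no

y² = 44² ≡ 48; x³ + 31x + 32 = 1704 ≡ 52 (mod 59). 48 ≠ 52.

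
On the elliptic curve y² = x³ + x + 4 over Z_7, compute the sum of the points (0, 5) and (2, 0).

(6, 3)

(0, 5) + (2, 0). λ = (0 - 5)/(2 - 0) ≡ 2/2 mod 7. 2⁻¹ ≡ 4 (mod 7), so λ ≡ 1.
  x = λ² - 0 - 2 = 1 - 2 ≡ 6; y = λ·(0 - 6) - 5 ≡ 3. → (6, 3)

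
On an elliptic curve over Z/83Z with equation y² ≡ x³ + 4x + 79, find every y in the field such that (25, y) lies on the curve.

none

x³ + 4x + 79 = 15804 ≡ 34 (mod 83).
34 is a non-residue mod 83; no y exists.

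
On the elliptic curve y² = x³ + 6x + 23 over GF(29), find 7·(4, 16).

Write G = (4, 16).
Repeated addition: build up to 7G.
2G: tangent at (4, 16): λ = (3·4² + 6)/(2·16) ≡ 25/3. 3⁻¹ ≡ 10 (mod 29), so λ ≡ 25·10 ≡ 18.
  x = λ² - 4 - 4 = 324 - 8 ≡ 26; y = λ·(4 - 26) - 16 ≡ 23. → (26, 23)
3G: (26, 23) + (4, 16). λ = (16 - 23)/(4 - 26) ≡ 22/7 mod 29. 7⁻¹ ≡ 25 (mod 29) since 7·25 = 175 ≡ 1, so λ ≡ 28.
  x = λ² - 26 - 4 = 784 - 30 ≡ 0; y = λ·(26 - 0) - 23 ≡ 9. → (0, 9)
4G: (0, 9) + (4, 16). λ = (16 - 9)/(4 - 0) ≡ 7/4 mod 29. 4⁻¹ ≡ 22 (mod 29), so λ ≡ 9.
  x = λ² - 0 - 4 = 81 - 4 ≡ 19; y = λ·(0 - 19) - 9 ≡ 23. → (19, 23)
5G: (19, 23) + (4, 16). λ = (16 - 23)/(4 - 19) ≡ 22/14 mod 29. 14⁻¹ ≡ 27 (mod 29), so λ ≡ 14.
  x = λ² - 19 - 4 = 196 - 23 ≡ 28; y = λ·(19 - 28) - 23 ≡ 25. → (28, 25)
6G: (28, 25) + (4, 16). λ = (16 - 25)/(4 - 28) ≡ 20/5 mod 29. 5⁻¹ ≡ 6 (mod 29) since 5·6 = 30 ≡ 1, so λ ≡ 4.
  x = λ² - 28 - 4 = 16 - 32 ≡ 13; y = λ·(28 - 13) - 25 ≡ 6. → (13, 6)
7G: (13, 6) + (4, 16). λ = (16 - 6)/(4 - 13) ≡ 10/20 mod 29. 20⁻¹ ≡ 16 (mod 29), so λ ≡ 15.
  x = λ² - 13 - 4 = 225 - 17 ≡ 5; y = λ·(13 - 5) - 6 ≡ 27. → (5, 27)

(5, 27)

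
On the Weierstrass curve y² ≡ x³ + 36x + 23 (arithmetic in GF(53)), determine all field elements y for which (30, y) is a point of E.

x³ + 36x + 23 = 28103 ≡ 13 (mod 53).
Square roots of 13 mod 53: 15 and 38 (since 15² = 225 ≡ 13).

15, 38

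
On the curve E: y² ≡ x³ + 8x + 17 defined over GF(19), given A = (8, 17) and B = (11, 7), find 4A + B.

First 4A:
Double-and-add on 4 = (100)₂. Start with A = (8, 17) for the leading 1-bit.
double: tangent at (8, 17): λ = (3·8² + 8)/(2·17) ≡ 10/15. 15⁻¹ ≡ 14 (mod 19) since 15·14 = 210 ≡ 1, so λ ≡ 10·14 ≡ 7.
  x = λ² - 8 - 8 = 49 - 16 ≡ 14; y = λ·(8 - 14) - 17 ≡ 17. → (14, 17)
double: tangent at (14, 17): λ = (3·14² + 8)/(2·17) ≡ 7/15. 15⁻¹ ≡ 14 (mod 19), so λ ≡ 7·14 ≡ 3.
  x = λ² - 14 - 14 = 9 - 28 ≡ 0; y = λ·(14 - 0) - 17 ≡ 6. → (0, 6)
4A = (0, 6).
Finally 4A + B:
(0, 6) + (11, 7). λ = (7 - 6)/(11 - 0) ≡ 1/11 mod 19. 11⁻¹ ≡ 7 (mod 19), so λ ≡ 7.
  x = λ² - 0 - 11 = 49 - 11 ≡ 0; y = λ·(0 - 0) - 6 ≡ 13. → (0, 13)

(0, 13)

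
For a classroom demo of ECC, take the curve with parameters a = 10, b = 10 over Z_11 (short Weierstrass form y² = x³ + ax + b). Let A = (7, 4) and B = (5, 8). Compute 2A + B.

First 2A:
Repeated addition: build up to 2A.
2A: tangent at (7, 4): λ = (3·7² + 10)/(2·4) ≡ 3/8. 8⁻¹ ≡ 7 (mod 11), so λ ≡ 3·7 ≡ 10.
  x = λ² - 7 - 7 = 100 - 14 ≡ 9; y = λ·(7 - 9) - 4 ≡ 9. → (9, 9)
2A = (9, 9).
Finally 2A + B:
(9, 9) + (5, 8). λ = (8 - 9)/(5 - 9) ≡ 10/7 mod 11. 7⁻¹ ≡ 8 (mod 11), so λ ≡ 3.
  x = λ² - 9 - 5 = 9 - 14 ≡ 6; y = λ·(9 - 6) - 9 ≡ 0. → (6, 0)

(6, 0)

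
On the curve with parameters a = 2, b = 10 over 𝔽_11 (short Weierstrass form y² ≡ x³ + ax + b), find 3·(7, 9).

Write Q = (7, 9).
Repeated addition: build up to 3Q.
2Q: tangent at (7, 9): λ = (3·7² + 2)/(2·9) ≡ 6/7. 7⁻¹ ≡ 8 (mod 11), so λ ≡ 6·8 ≡ 4.
  x = λ² - 7 - 7 = 16 - 14 ≡ 2; y = λ·(7 - 2) - 9 ≡ 0. → (2, 0)
3Q: (2, 0) + (7, 9). λ = (9 - 0)/(7 - 2) ≡ 9/5 mod 11. 5⁻¹ ≡ 9 (mod 11), so λ ≡ 4.
  x = λ² - 2 - 7 = 16 - 9 ≡ 7; y = λ·(2 - 7) - 0 ≡ 2. → (7, 2)

(7, 2)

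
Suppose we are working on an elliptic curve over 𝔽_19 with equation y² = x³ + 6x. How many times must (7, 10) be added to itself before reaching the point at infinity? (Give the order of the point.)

2P: tangent at (7, 10): λ = (3·7² + 6)/(2·10) ≡ 1/1. 1⁻¹ ≡ 1 (mod 19) since 1·1 = 1 ≡ 1, so λ ≡ 1·1 ≡ 1.
  x = λ² - 7 - 7 = 1 - 14 ≡ 6; y = λ·(7 - 6) - 10 ≡ 10. → (6, 10)
3P: (6, 10) + (7, 10). λ = (10 - 10)/(7 - 6) ≡ 0/1 mod 19. 1⁻¹ ≡ 1 (mod 19), so λ ≡ 0.
  x = λ² - 6 - 7 = 0 - 13 ≡ 6; y = λ·(6 - 6) - 10 ≡ 9. → (6, 9)
4P: (6, 9) + (7, 10). λ = (10 - 9)/(7 - 6) ≡ 1/1 mod 19. 1⁻¹ ≡ 1 (mod 19) since 1·1 = 1 ≡ 1, so λ ≡ 1.
  x = λ² - 6 - 7 = 1 - 13 ≡ 7; y = λ·(6 - 7) - 9 ≡ 9. → (7, 9)
5P: (7, 9) + (7, 10): same x and y₁ ≡ -y₂, so the sum is the point at infinity.
5P = the point at infinity, so the order is 5.

5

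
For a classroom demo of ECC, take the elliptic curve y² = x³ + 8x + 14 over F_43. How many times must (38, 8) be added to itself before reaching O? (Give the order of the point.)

2P: tangent at (38, 8): λ = (3·38² + 8)/(2·8) ≡ 40/16. 16⁻¹ ≡ 35 (mod 43), so λ ≡ 40·35 ≡ 24.
  x = λ² - 38 - 38 = 576 - 76 ≡ 27; y = λ·(38 - 27) - 8 ≡ 41. → (27, 41)
3P: (27, 41) + (38, 8). λ = (8 - 41)/(38 - 27) ≡ 10/11 mod 43. 11⁻¹ ≡ 4 (mod 43), so λ ≡ 40.
  x = λ² - 27 - 38 = 1600 - 65 ≡ 30; y = λ·(27 - 30) - 41 ≡ 11. → (30, 11)
4P: (30, 11) + (38, 8). λ = (8 - 11)/(38 - 30) ≡ 40/8 mod 43. 8⁻¹ ≡ 27 (mod 43) since 8·27 = 216 ≡ 1, so λ ≡ 5.
  x = λ² - 30 - 38 = 25 - 68 ≡ 0; y = λ·(30 - 0) - 11 ≡ 10. → (0, 10)
5P: (0, 10) + (38, 8). λ = (8 - 10)/(38 - 0) ≡ 41/38 mod 43. 38⁻¹ ≡ 17 (mod 43) since 38·17 = 646 ≡ 1, so λ ≡ 9.
  x = λ² - 0 - 38 = 81 - 38 ≡ 0; y = λ·(0 - 0) - 10 ≡ 33. → (0, 33)
6P: (0, 33) + (38, 8). λ = (8 - 33)/(38 - 0) ≡ 18/38 mod 43. 38⁻¹ ≡ 17 (mod 43), so λ ≡ 5.
  x = λ² - 0 - 38 = 25 - 38 ≡ 30; y = λ·(0 - 30) - 33 ≡ 32. → (30, 32)
7P: (30, 32) + (38, 8). λ = (8 - 32)/(38 - 30) ≡ 19/8 mod 43. 8⁻¹ ≡ 27 (mod 43) since 8·27 = 216 ≡ 1, so λ ≡ 40.
  x = λ² - 30 - 38 = 1600 - 68 ≡ 27; y = λ·(30 - 27) - 32 ≡ 2. → (27, 2)
8P: (27, 2) + (38, 8). λ = (8 - 2)/(38 - 27) ≡ 6/11 mod 43. 11⁻¹ ≡ 4 (mod 43) since 11·4 = 44 ≡ 1, so λ ≡ 24.
  x = λ² - 27 - 38 = 576 - 65 ≡ 38; y = λ·(27 - 38) - 2 ≡ 35. → (38, 35)
9P: (38, 35) + (38, 8): same x and y₁ ≡ -y₂, so the sum is O.
9P = O, so the order is 9.

9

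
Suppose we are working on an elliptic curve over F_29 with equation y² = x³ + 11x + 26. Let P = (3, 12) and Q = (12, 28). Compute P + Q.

(3, 12) + (12, 28). λ = (28 - 12)/(12 - 3) ≡ 16/9 mod 29. 9⁻¹ ≡ 13 (mod 29), so λ ≡ 5.
  x = λ² - 3 - 12 = 25 - 15 ≡ 10; y = λ·(3 - 10) - 12 ≡ 11. → (10, 11)

(10, 11)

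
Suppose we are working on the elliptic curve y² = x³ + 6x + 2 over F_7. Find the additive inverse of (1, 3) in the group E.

(1, 4)

-(1, 3) = (1, -3 mod 7) = (1, 4).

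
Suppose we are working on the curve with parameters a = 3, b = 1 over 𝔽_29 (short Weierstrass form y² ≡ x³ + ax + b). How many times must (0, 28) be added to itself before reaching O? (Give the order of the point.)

10

2P: tangent at (0, 28): λ = (3·0² + 3)/(2·28) ≡ 3/27. 27⁻¹ ≡ 14 (mod 29) since 27·14 = 378 ≡ 1, so λ ≡ 3·14 ≡ 13.
  x = λ² - 0 - 0 = 169 - 0 ≡ 24; y = λ·(0 - 24) - 28 ≡ 8. → (24, 8)
3P: (24, 8) + (0, 28). λ = (28 - 8)/(0 - 24) ≡ 20/5 mod 29. 5⁻¹ ≡ 6 (mod 29) since 5·6 = 30 ≡ 1, so λ ≡ 4.
  x = λ² - 24 - 0 = 16 - 24 ≡ 21; y = λ·(24 - 21) - 8 ≡ 4. → (21, 4)
4P: (21, 4) + (0, 28). λ = (28 - 4)/(0 - 21) ≡ 24/8 mod 29. 8⁻¹ ≡ 11 (mod 29), so λ ≡ 3.
  x = λ² - 21 - 0 = 9 - 21 ≡ 17; y = λ·(21 - 17) - 4 ≡ 8. → (17, 8)
5P: (17, 8) + (0, 28). λ = (28 - 8)/(0 - 17) ≡ 20/12 mod 29. 12⁻¹ ≡ 17 (mod 29), so λ ≡ 21.
  x = λ² - 17 - 0 = 441 - 17 ≡ 18; y = λ·(17 - 18) - 8 ≡ 0. → (18, 0)
6P: (18, 0) + (0, 28). λ = (28 - 0)/(0 - 18) ≡ 28/11 mod 29. 11⁻¹ ≡ 8 (mod 29), so λ ≡ 21.
  x = λ² - 18 - 0 = 441 - 18 ≡ 17; y = λ·(18 - 17) - 0 ≡ 21. → (17, 21)
7P: (17, 21) + (0, 28). λ = (28 - 21)/(0 - 17) ≡ 7/12 mod 29. 12⁻¹ ≡ 17 (mod 29), so λ ≡ 3.
  x = λ² - 17 - 0 = 9 - 17 ≡ 21; y = λ·(17 - 21) - 21 ≡ 25. → (21, 25)
8P: (21, 25) + (0, 28). λ = (28 - 25)/(0 - 21) ≡ 3/8 mod 29. 8⁻¹ ≡ 11 (mod 29) since 8·11 = 88 ≡ 1, so λ ≡ 4.
  x = λ² - 21 - 0 = 16 - 21 ≡ 24; y = λ·(21 - 24) - 25 ≡ 21. → (24, 21)
9P: (24, 21) + (0, 28). λ = (28 - 21)/(0 - 24) ≡ 7/5 mod 29. 5⁻¹ ≡ 6 (mod 29), so λ ≡ 13.
  x = λ² - 24 - 0 = 169 - 24 ≡ 0; y = λ·(24 - 0) - 21 ≡ 1. → (0, 1)
10P: (0, 1) + (0, 28): same x and y₁ ≡ -y₂, so the sum is O.
10P = O, so the order is 10.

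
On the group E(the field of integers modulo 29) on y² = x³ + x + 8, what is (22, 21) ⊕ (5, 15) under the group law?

(24, 9)

(22, 21) + (5, 15). λ = (15 - 21)/(5 - 22) ≡ 23/12 mod 29. 12⁻¹ ≡ 17 (mod 29), so λ ≡ 14.
  x = λ² - 22 - 5 = 196 - 27 ≡ 24; y = λ·(22 - 24) - 21 ≡ 9. → (24, 9)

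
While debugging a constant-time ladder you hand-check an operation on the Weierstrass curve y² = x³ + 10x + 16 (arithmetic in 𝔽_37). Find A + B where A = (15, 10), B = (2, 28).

(15, 10) + (2, 28). λ = (28 - 10)/(2 - 15) ≡ 18/24 mod 37. 24⁻¹ ≡ 17 (mod 37), so λ ≡ 10.
  x = λ² - 15 - 2 = 100 - 17 ≡ 9; y = λ·(15 - 9) - 10 ≡ 13. → (9, 13)

(9, 13)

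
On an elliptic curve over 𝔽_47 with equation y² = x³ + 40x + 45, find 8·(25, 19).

(39, 24)

Write Q = (25, 19).
Repeated addition: build up to 8Q.
2Q: tangent at (25, 19): λ = (3·25² + 40)/(2·19) ≡ 35/38. 38⁻¹ ≡ 26 (mod 47), so λ ≡ 35·26 ≡ 17.
  x = λ² - 25 - 25 = 289 - 50 ≡ 4; y = λ·(25 - 4) - 19 ≡ 9. → (4, 9)
3Q: (4, 9) + (25, 19). λ = (19 - 9)/(25 - 4) ≡ 10/21 mod 47. 21⁻¹ ≡ 9 (mod 47), so λ ≡ 43.
  x = λ² - 4 - 25 = 1849 - 29 ≡ 34; y = λ·(4 - 34) - 9 ≡ 17. → (34, 17)
4Q: (34, 17) + (25, 19). λ = (19 - 17)/(25 - 34) ≡ 2/38 mod 47. 38⁻¹ ≡ 26 (mod 47), so λ ≡ 5.
  x = λ² - 34 - 25 = 25 - 59 ≡ 13; y = λ·(34 - 13) - 17 ≡ 41. → (13, 41)
5Q: (13, 41) + (25, 19). λ = (19 - 41)/(25 - 13) ≡ 25/12 mod 47. 12⁻¹ ≡ 4 (mod 47), so λ ≡ 6.
  x = λ² - 13 - 25 = 36 - 38 ≡ 45; y = λ·(13 - 45) - 41 ≡ 2. → (45, 2)
6Q: (45, 2) + (25, 19). λ = (19 - 2)/(25 - 45) ≡ 17/27 mod 47. 27⁻¹ ≡ 7 (mod 47) since 27·7 = 189 ≡ 1, so λ ≡ 25.
  x = λ² - 45 - 25 = 625 - 70 ≡ 38; y = λ·(45 - 38) - 2 ≡ 32. → (38, 32)
7Q: (38, 32) + (25, 19). λ = (19 - 32)/(25 - 38) ≡ 34/34 mod 47. 34⁻¹ ≡ 18 (mod 47) since 34·18 = 612 ≡ 1, so λ ≡ 1.
  x = λ² - 38 - 25 = 1 - 63 ≡ 32; y = λ·(38 - 32) - 32 ≡ 21. → (32, 21)
8Q: (32, 21) + (25, 19). λ = (19 - 21)/(25 - 32) ≡ 45/40 mod 47. 40⁻¹ ≡ 20 (mod 47), so λ ≡ 7.
  x = λ² - 32 - 25 = 49 - 57 ≡ 39; y = λ·(32 - 39) - 21 ≡ 24. → (39, 24)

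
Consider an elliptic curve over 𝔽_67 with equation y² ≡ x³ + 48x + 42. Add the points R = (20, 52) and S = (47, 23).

(54, 54)

(20, 52) + (47, 23). λ = (23 - 52)/(47 - 20) ≡ 38/27 mod 67. 27⁻¹ ≡ 5 (mod 67), so λ ≡ 56.
  x = λ² - 20 - 47 = 3136 - 67 ≡ 54; y = λ·(20 - 54) - 52 ≡ 54. → (54, 54)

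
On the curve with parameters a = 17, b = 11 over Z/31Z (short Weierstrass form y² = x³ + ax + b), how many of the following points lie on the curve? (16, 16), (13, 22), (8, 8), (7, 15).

2

(16, 16): 16² ≡ 8, rhs ≡ 8 → on.
(13, 22): 22² ≡ 19, rhs ≡ 11 → off.
(8, 8): 8² ≡ 2, rhs ≡ 8 → off.
(7, 15): 15² ≡ 8, rhs ≡ 8 → on.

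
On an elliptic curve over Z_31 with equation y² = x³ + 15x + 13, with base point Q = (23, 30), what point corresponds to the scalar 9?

Repeated addition: build up to 9Q.
2Q: tangent at (23, 30): λ = (3·23² + 15)/(2·30) ≡ 21/29. 29⁻¹ ≡ 15 (mod 31), so λ ≡ 21·15 ≡ 5.
  x = λ² - 23 - 23 = 25 - 46 ≡ 10; y = λ·(23 - 10) - 30 ≡ 4. → (10, 4)
3Q: (10, 4) + (23, 30). λ = (30 - 4)/(23 - 10) ≡ 26/13 mod 31. 13⁻¹ ≡ 12 (mod 31), so λ ≡ 2.
  x = λ² - 10 - 23 = 4 - 33 ≡ 2; y = λ·(10 - 2) - 4 ≡ 12. → (2, 12)
4Q: (2, 12) + (23, 30). λ = (30 - 12)/(23 - 2) ≡ 18/21 mod 31. 21⁻¹ ≡ 3 (mod 31) since 21·3 = 63 ≡ 1, so λ ≡ 23.
  x = λ² - 2 - 23 = 529 - 25 ≡ 8; y = λ·(2 - 8) - 12 ≡ 5. → (8, 5)
5Q: (8, 5) + (23, 30). λ = (30 - 5)/(23 - 8) ≡ 25/15 mod 31. 15⁻¹ ≡ 29 (mod 31), so λ ≡ 12.
  x = λ² - 8 - 23 = 144 - 31 ≡ 20; y = λ·(8 - 20) - 5 ≡ 6. → (20, 6)
6Q: (20, 6) + (23, 30). λ = (30 - 6)/(23 - 20) ≡ 24/3 mod 31. 3⁻¹ ≡ 21 (mod 31), so λ ≡ 8.
  x = λ² - 20 - 23 = 64 - 43 ≡ 21; y = λ·(20 - 21) - 6 ≡ 17. → (21, 17)
7Q: (21, 17) + (23, 30). λ = (30 - 17)/(23 - 21) ≡ 13/2 mod 31. 2⁻¹ ≡ 16 (mod 31), so λ ≡ 22.
  x = λ² - 21 - 23 = 484 - 44 ≡ 6; y = λ·(21 - 6) - 17 ≡ 3. → (6, 3)
8Q: (6, 3) + (23, 30). λ = (30 - 3)/(23 - 6) ≡ 27/17 mod 31. 17⁻¹ ≡ 11 (mod 31) since 17·11 = 187 ≡ 1, so λ ≡ 18.
  x = λ² - 6 - 23 = 324 - 29 ≡ 16; y = λ·(6 - 16) - 3 ≡ 3. → (16, 3)
9Q: (16, 3) + (23, 30). λ = (30 - 3)/(23 - 16) ≡ 27/7 mod 31. 7⁻¹ ≡ 9 (mod 31), so λ ≡ 26.
  x = λ² - 16 - 23 = 676 - 39 ≡ 17; y = λ·(16 - 17) - 3 ≡ 2. → (17, 2)

(17, 2)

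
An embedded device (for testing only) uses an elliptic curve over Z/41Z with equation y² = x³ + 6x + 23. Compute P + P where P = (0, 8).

(20, 5)

tangent at (0, 8): λ = (3·0² + 6)/(2·8) ≡ 6/16. 16⁻¹ ≡ 18 (mod 41), so λ ≡ 6·18 ≡ 26.
  x = λ² - 0 - 0 = 676 - 0 ≡ 20; y = λ·(0 - 20) - 8 ≡ 5. → (20, 5)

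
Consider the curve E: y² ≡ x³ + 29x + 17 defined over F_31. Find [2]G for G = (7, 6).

(22, 22)

tangent at (7, 6): λ = (3·7² + 29)/(2·6) ≡ 21/12. 12⁻¹ ≡ 13 (mod 31), so λ ≡ 21·13 ≡ 25.
  x = λ² - 7 - 7 = 625 - 14 ≡ 22; y = λ·(7 - 22) - 6 ≡ 22. → (22, 22)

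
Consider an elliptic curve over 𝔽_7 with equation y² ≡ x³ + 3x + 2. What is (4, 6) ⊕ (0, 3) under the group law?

(4, 6) + (0, 3). λ = (3 - 6)/(0 - 4) ≡ 4/3 mod 7. 3⁻¹ ≡ 5 (mod 7), so λ ≡ 6.
  x = λ² - 4 - 0 = 36 - 4 ≡ 4; y = λ·(4 - 4) - 6 ≡ 1. → (4, 1)

(4, 1)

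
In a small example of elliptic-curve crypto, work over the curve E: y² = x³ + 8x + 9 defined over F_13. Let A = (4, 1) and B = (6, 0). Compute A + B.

(0, 10)

(4, 1) + (6, 0). λ = (0 - 1)/(6 - 4) ≡ 12/2 mod 13. 2⁻¹ ≡ 7 (mod 13), so λ ≡ 6.
  x = λ² - 4 - 6 = 36 - 10 ≡ 0; y = λ·(4 - 0) - 1 ≡ 10. → (0, 10)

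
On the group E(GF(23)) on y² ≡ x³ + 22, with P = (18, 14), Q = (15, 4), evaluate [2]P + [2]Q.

First 2P:
Repeated addition: build up to 2P.
2P: tangent at (18, 14): λ = (3·18² + 0)/(2·14) ≡ 6/5. 5⁻¹ ≡ 14 (mod 23) since 5·14 = 70 ≡ 1, so λ ≡ 6·14 ≡ 15.
  x = λ² - 18 - 18 = 225 - 36 ≡ 5; y = λ·(18 - 5) - 14 ≡ 20. → (5, 20)
2P = (5, 20).
Next 2Q:
Repeated addition: build up to 2Q.
2Q: tangent at (15, 4): λ = (3·15² + 0)/(2·4) ≡ 8/8. 8⁻¹ ≡ 3 (mod 23), so λ ≡ 8·3 ≡ 1.
  x = λ² - 15 - 15 = 1 - 30 ≡ 17; y = λ·(15 - 17) - 4 ≡ 17. → (17, 17)
2Q = (17, 17).
Finally 2P + 2Q:
(5, 20) + (17, 17). λ = (17 - 20)/(17 - 5) ≡ 20/12 mod 23. 12⁻¹ ≡ 2 (mod 23) since 12·2 = 24 ≡ 1, so λ ≡ 17.
  x = λ² - 5 - 17 = 289 - 22 ≡ 14; y = λ·(5 - 14) - 20 ≡ 11. → (14, 11)

(14, 11)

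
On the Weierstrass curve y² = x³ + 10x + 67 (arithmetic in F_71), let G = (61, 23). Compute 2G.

tangent at (61, 23): λ = (3·61² + 10)/(2·23) ≡ 26/46. 46⁻¹ ≡ 17 (mod 71), so λ ≡ 26·17 ≡ 16.
  x = λ² - 61 - 61 = 256 - 122 ≡ 63; y = λ·(61 - 63) - 23 ≡ 16. → (63, 16)

(63, 16)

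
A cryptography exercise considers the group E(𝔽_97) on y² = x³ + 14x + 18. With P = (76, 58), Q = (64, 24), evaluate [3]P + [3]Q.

(27, 0)

First 3P:
Repeated addition: build up to 3P.
2P: tangent at (76, 58): λ = (3·76² + 14)/(2·58) ≡ 76/19. 19⁻¹ ≡ 46 (mod 97), so λ ≡ 76·46 ≡ 4.
  x = λ² - 76 - 76 = 16 - 152 ≡ 58; y = λ·(76 - 58) - 58 ≡ 14. → (58, 14)
3P: (58, 14) + (76, 58). λ = (58 - 14)/(76 - 58) ≡ 44/18 mod 97. 18⁻¹ ≡ 27 (mod 97) since 18·27 = 486 ≡ 1, so λ ≡ 24.
  x = λ² - 58 - 76 = 576 - 134 ≡ 54; y = λ·(58 - 54) - 14 ≡ 82. → (54, 82)
3P = (54, 82).
Next 3Q:
Repeated addition: build up to 3Q.
2Q: tangent at (64, 24): λ = (3·64² + 14)/(2·24) ≡ 80/48. 48⁻¹ ≡ 95 (mod 97), so λ ≡ 80·95 ≡ 34.
  x = λ² - 64 - 64 = 1156 - 128 ≡ 58; y = λ·(64 - 58) - 24 ≡ 83. → (58, 83)
3Q: (58, 83) + (64, 24). λ = (24 - 83)/(64 - 58) ≡ 38/6 mod 97. 6⁻¹ ≡ 81 (mod 97) since 6·81 = 486 ≡ 1, so λ ≡ 71.
  x = λ² - 58 - 64 = 5041 - 122 ≡ 69; y = λ·(58 - 69) - 83 ≡ 9. → (69, 9)
3Q = (69, 9).
Finally 3P + 3Q:
(54, 82) + (69, 9). λ = (9 - 82)/(69 - 54) ≡ 24/15 mod 97. 15⁻¹ ≡ 13 (mod 97), so λ ≡ 21.
  x = λ² - 54 - 69 = 441 - 123 ≡ 27; y = λ·(54 - 27) - 82 ≡ 0. → (27, 0)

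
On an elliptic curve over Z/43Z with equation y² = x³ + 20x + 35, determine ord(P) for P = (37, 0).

2

2P: (37, 0) + (37, 0): same x and y₁ ≡ -y₂, so the sum is 𝒪.
2P = 𝒪, so the order is 2.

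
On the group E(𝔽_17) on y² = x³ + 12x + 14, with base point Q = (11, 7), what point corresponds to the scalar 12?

(14, 6)

Repeated addition: build up to 12Q.
2Q: tangent at (11, 7): λ = (3·11² + 12)/(2·7) ≡ 1/14. 14⁻¹ ≡ 11 (mod 17), so λ ≡ 1·11 ≡ 11.
  x = λ² - 11 - 11 = 121 - 22 ≡ 14; y = λ·(11 - 14) - 7 ≡ 11. → (14, 11)
3Q: (14, 11) + (11, 7). λ = (7 - 11)/(11 - 14) ≡ 13/14 mod 17. 14⁻¹ ≡ 11 (mod 17), so λ ≡ 7.
  x = λ² - 14 - 11 = 49 - 25 ≡ 7; y = λ·(14 - 7) - 11 ≡ 4. → (7, 4)
4Q: (7, 4) + (11, 7). λ = (7 - 4)/(11 - 7) ≡ 3/4 mod 17. 4⁻¹ ≡ 13 (mod 17), so λ ≡ 5.
  x = λ² - 7 - 11 = 25 - 18 ≡ 7; y = λ·(7 - 7) - 4 ≡ 13. → (7, 13)
5Q: (7, 13) + (11, 7). λ = (7 - 13)/(11 - 7) ≡ 11/4 mod 17. 4⁻¹ ≡ 13 (mod 17), so λ ≡ 7.
  x = λ² - 7 - 11 = 49 - 18 ≡ 14; y = λ·(7 - 14) - 13 ≡ 6. → (14, 6)
6Q: (14, 6) + (11, 7). λ = (7 - 6)/(11 - 14) ≡ 1/14 mod 17. 14⁻¹ ≡ 11 (mod 17), so λ ≡ 11.
  x = λ² - 14 - 11 = 121 - 25 ≡ 11; y = λ·(14 - 11) - 6 ≡ 10. → (11, 10)
7Q: (11, 10) + (11, 7): same x and y₁ ≡ -y₂, so the sum is O.
8Q: O + (11, 7) = (11, 7) (identity).
9Q: tangent at (11, 7): λ = (3·11² + 12)/(2·7) ≡ 1/14. 14⁻¹ ≡ 11 (mod 17) since 14·11 = 154 ≡ 1, so λ ≡ 1·11 ≡ 11.
  x = λ² - 11 - 11 = 121 - 22 ≡ 14; y = λ·(11 - 14) - 7 ≡ 11. → (14, 11)
10Q: (14, 11) + (11, 7). λ = (7 - 11)/(11 - 14) ≡ 13/14 mod 17. 14⁻¹ ≡ 11 (mod 17), so λ ≡ 7.
  x = λ² - 14 - 11 = 49 - 25 ≡ 7; y = λ·(14 - 7) - 11 ≡ 4. → (7, 4)
11Q: (7, 4) + (11, 7). λ = (7 - 4)/(11 - 7) ≡ 3/4 mod 17. 4⁻¹ ≡ 13 (mod 17) since 4·13 = 52 ≡ 1, so λ ≡ 5.
  x = λ² - 7 - 11 = 25 - 18 ≡ 7; y = λ·(7 - 7) - 4 ≡ 13. → (7, 13)
12Q: (7, 13) + (11, 7). λ = (7 - 13)/(11 - 7) ≡ 11/4 mod 17. 4⁻¹ ≡ 13 (mod 17) since 4·13 = 52 ≡ 1, so λ ≡ 7.
  x = λ² - 7 - 11 = 49 - 18 ≡ 14; y = λ·(7 - 14) - 13 ≡ 6. → (14, 6)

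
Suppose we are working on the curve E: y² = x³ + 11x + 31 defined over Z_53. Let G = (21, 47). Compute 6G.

Repeated addition: build up to 6G.
2G: tangent at (21, 47): λ = (3·21² + 11)/(2·47) ≡ 9/41. 41⁻¹ ≡ 22 (mod 53), so λ ≡ 9·22 ≡ 39.
  x = λ² - 21 - 21 = 1521 - 42 ≡ 48; y = λ·(21 - 48) - 47 ≡ 13. → (48, 13)
3G: (48, 13) + (21, 47). λ = (47 - 13)/(21 - 48) ≡ 34/26 mod 53. 26⁻¹ ≡ 51 (mod 53), so λ ≡ 38.
  x = λ² - 48 - 21 = 1444 - 69 ≡ 50; y = λ·(48 - 50) - 13 ≡ 17. → (50, 17)
4G: (50, 17) + (21, 47). λ = (47 - 17)/(21 - 50) ≡ 30/24 mod 53. 24⁻¹ ≡ 42 (mod 53), so λ ≡ 41.
  x = λ² - 50 - 21 = 1681 - 71 ≡ 20; y = λ·(50 - 20) - 17 ≡ 47. → (20, 47)
5G: (20, 47) + (21, 47). λ = (47 - 47)/(21 - 20) ≡ 0/1 mod 53. 1⁻¹ ≡ 1 (mod 53), so λ ≡ 0.
  x = λ² - 20 - 21 = 0 - 41 ≡ 12; y = λ·(20 - 12) - 47 ≡ 6. → (12, 6)
6G: (12, 6) + (21, 47). λ = (47 - 6)/(21 - 12) ≡ 41/9 mod 53. 9⁻¹ ≡ 6 (mod 53), so λ ≡ 34.
  x = λ² - 12 - 21 = 1156 - 33 ≡ 10; y = λ·(12 - 10) - 6 ≡ 9. → (10, 9)

(10, 9)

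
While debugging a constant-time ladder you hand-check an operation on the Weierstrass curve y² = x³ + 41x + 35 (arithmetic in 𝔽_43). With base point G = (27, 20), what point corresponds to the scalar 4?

Double-and-add on 4 = (100)₂. Start with G = (27, 20) for the leading 1-bit.
double: tangent at (27, 20): λ = (3·27² + 41)/(2·20) ≡ 35/40. 40⁻¹ ≡ 14 (mod 43) since 40·14 = 560 ≡ 1, so λ ≡ 35·14 ≡ 17.
  x = λ² - 27 - 27 = 289 - 54 ≡ 20; y = λ·(27 - 20) - 20 ≡ 13. → (20, 13)
double: tangent at (20, 13): λ = (3·20² + 41)/(2·13) ≡ 37/26. 26⁻¹ ≡ 5 (mod 43), so λ ≡ 37·5 ≡ 13.
  x = λ² - 20 - 20 = 169 - 40 ≡ 0; y = λ·(20 - 0) - 13 ≡ 32. → (0, 32)

(0, 32)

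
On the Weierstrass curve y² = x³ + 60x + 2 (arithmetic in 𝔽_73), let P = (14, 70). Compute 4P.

Double-and-add on 4 = (100)₂. Start with P = (14, 70) for the leading 1-bit.
double: tangent at (14, 70): λ = (3·14² + 60)/(2·70) ≡ 64/67. 67⁻¹ ≡ 12 (mod 73), so λ ≡ 64·12 ≡ 38.
  x = λ² - 14 - 14 = 1444 - 28 ≡ 29; y = λ·(14 - 29) - 70 ≡ 17. → (29, 17)
double: tangent at (29, 17): λ = (3·29² + 60)/(2·17) ≡ 28/34. 34⁻¹ ≡ 58 (mod 73), so λ ≡ 28·58 ≡ 18.
  x = λ² - 29 - 29 = 324 - 58 ≡ 47; y = λ·(29 - 47) - 17 ≡ 24. → (47, 24)

(47, 24)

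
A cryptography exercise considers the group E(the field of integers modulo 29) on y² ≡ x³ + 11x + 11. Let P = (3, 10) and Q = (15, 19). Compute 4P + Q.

(21, 22)

First 4P:
Repeated addition: build up to 4P.
2P: tangent at (3, 10): λ = (3·3² + 11)/(2·10) ≡ 9/20. 20⁻¹ ≡ 16 (mod 29) since 20·16 = 320 ≡ 1, so λ ≡ 9·16 ≡ 28.
  x = λ² - 3 - 3 = 784 - 6 ≡ 24; y = λ·(3 - 24) - 10 ≡ 11. → (24, 11)
3P: (24, 11) + (3, 10). λ = (10 - 11)/(3 - 24) ≡ 28/8 mod 29. 8⁻¹ ≡ 11 (mod 29) since 8·11 = 88 ≡ 1, so λ ≡ 18.
  x = λ² - 24 - 3 = 324 - 27 ≡ 7; y = λ·(24 - 7) - 11 ≡ 5. → (7, 5)
4P: (7, 5) + (3, 10). λ = (10 - 5)/(3 - 7) ≡ 5/25 mod 29. 25⁻¹ ≡ 7 (mod 29) since 25·7 = 175 ≡ 1, so λ ≡ 6.
  x = λ² - 7 - 3 = 36 - 10 ≡ 26; y = λ·(7 - 26) - 5 ≡ 26. → (26, 26)
4P = (26, 26).
Finally 4P + Q:
(26, 26) + (15, 19). λ = (19 - 26)/(15 - 26) ≡ 22/18 mod 29. 18⁻¹ ≡ 21 (mod 29), so λ ≡ 27.
  x = λ² - 26 - 15 = 729 - 41 ≡ 21; y = λ·(26 - 21) - 26 ≡ 22. → (21, 22)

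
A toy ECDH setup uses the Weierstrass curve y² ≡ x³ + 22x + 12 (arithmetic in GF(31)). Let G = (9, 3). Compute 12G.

(4, 3)

Double-and-add on 12 = (1100)₂. Start with G = (9, 3) for the leading 1-bit.
double: tangent at (9, 3): λ = (3·9² + 22)/(2·3) ≡ 17/6. 6⁻¹ ≡ 26 (mod 31), so λ ≡ 17·26 ≡ 8.
  x = λ² - 9 - 9 = 64 - 18 ≡ 15; y = λ·(9 - 15) - 3 ≡ 11. → (15, 11)
add G: (15, 11) + (9, 3). λ = (3 - 11)/(9 - 15) ≡ 23/25 mod 31. 25⁻¹ ≡ 5 (mod 31) since 25·5 = 125 ≡ 1, so λ ≡ 22.
  x = λ² - 15 - 9 = 484 - 24 ≡ 26; y = λ·(15 - 26) - 11 ≡ 26. → (26, 26)
double: tangent at (26, 26): λ = (3·26² + 22)/(2·26) ≡ 4/21. 21⁻¹ ≡ 3 (mod 31) since 21·3 = 63 ≡ 1, so λ ≡ 4·3 ≡ 12.
  x = λ² - 26 - 26 = 144 - 52 ≡ 30; y = λ·(26 - 30) - 26 ≡ 19. → (30, 19)
double: tangent at (30, 19): λ = (3·30² + 22)/(2·19) ≡ 25/7. 7⁻¹ ≡ 9 (mod 31), so λ ≡ 25·9 ≡ 8.
  x = λ² - 30 - 30 = 64 - 60 ≡ 4; y = λ·(30 - 4) - 19 ≡ 3. → (4, 3)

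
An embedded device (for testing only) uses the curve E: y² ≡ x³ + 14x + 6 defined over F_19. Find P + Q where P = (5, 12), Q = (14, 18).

(5, 12) + (14, 18). λ = (18 - 12)/(14 - 5) ≡ 6/9 mod 19. 9⁻¹ ≡ 17 (mod 19), so λ ≡ 7.
  x = λ² - 5 - 14 = 49 - 19 ≡ 11; y = λ·(5 - 11) - 12 ≡ 3. → (11, 3)

(11, 3)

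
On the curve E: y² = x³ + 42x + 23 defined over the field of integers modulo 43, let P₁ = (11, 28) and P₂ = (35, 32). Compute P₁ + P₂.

(11, 28) + (35, 32). λ = (32 - 28)/(35 - 11) ≡ 4/24 mod 43. 24⁻¹ ≡ 9 (mod 43), so λ ≡ 36.
  x = λ² - 11 - 35 = 1296 - 46 ≡ 3; y = λ·(11 - 3) - 28 ≡ 2. → (3, 2)

(3, 2)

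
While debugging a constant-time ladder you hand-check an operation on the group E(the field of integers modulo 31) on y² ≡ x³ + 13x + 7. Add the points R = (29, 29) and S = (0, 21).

(18, 20)

(29, 29) + (0, 21). λ = (21 - 29)/(0 - 29) ≡ 23/2 mod 31. 2⁻¹ ≡ 16 (mod 31), so λ ≡ 27.
  x = λ² - 29 - 0 = 729 - 29 ≡ 18; y = λ·(29 - 18) - 29 ≡ 20. → (18, 20)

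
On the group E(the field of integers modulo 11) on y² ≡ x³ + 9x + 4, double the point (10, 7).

tangent at (10, 7): λ = (3·10² + 9)/(2·7) ≡ 1/3. 3⁻¹ ≡ 4 (mod 11) since 3·4 = 12 ≡ 1, so λ ≡ 1·4 ≡ 4.
  x = λ² - 10 - 10 = 16 - 20 ≡ 7; y = λ·(10 - 7) - 7 ≡ 5. → (7, 5)

(7, 5)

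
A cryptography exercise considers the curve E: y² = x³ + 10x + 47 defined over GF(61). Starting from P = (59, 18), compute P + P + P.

(42, 47)

Repeated addition: build up to 3P.
2P: tangent at (59, 18): λ = (3·59² + 10)/(2·18) ≡ 22/36. 36⁻¹ ≡ 39 (mod 61) since 36·39 = 1404 ≡ 1, so λ ≡ 22·39 ≡ 4.
  x = λ² - 59 - 59 = 16 - 118 ≡ 20; y = λ·(59 - 20) - 18 ≡ 16. → (20, 16)
3P: (20, 16) + (59, 18). λ = (18 - 16)/(59 - 20) ≡ 2/39 mod 61. 39⁻¹ ≡ 36 (mod 61) since 39·36 = 1404 ≡ 1, so λ ≡ 11.
  x = λ² - 20 - 59 = 121 - 79 ≡ 42; y = λ·(20 - 42) - 16 ≡ 47. → (42, 47)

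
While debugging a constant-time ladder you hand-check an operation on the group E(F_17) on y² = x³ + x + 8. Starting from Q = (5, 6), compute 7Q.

(10, 7)

Double-and-add on 7 = (111)₂. Start with Q = (5, 6) for the leading 1-bit.
double: tangent at (5, 6): λ = (3·5² + 1)/(2·6) ≡ 8/12. 12⁻¹ ≡ 10 (mod 17) since 12·10 = 120 ≡ 1, so λ ≡ 8·10 ≡ 12.
  x = λ² - 5 - 5 = 144 - 10 ≡ 15; y = λ·(5 - 15) - 6 ≡ 10. → (15, 10)
add Q: (15, 10) + (5, 6). λ = (6 - 10)/(5 - 15) ≡ 13/7 mod 17. 7⁻¹ ≡ 5 (mod 17), so λ ≡ 14.
  x = λ² - 15 - 5 = 196 - 20 ≡ 6; y = λ·(15 - 6) - 10 ≡ 14. → (6, 14)
double: tangent at (6, 14): λ = (3·6² + 1)/(2·14) ≡ 7/11. 11⁻¹ ≡ 14 (mod 17), so λ ≡ 7·14 ≡ 13.
  x = λ² - 6 - 6 = 169 - 12 ≡ 4; y = λ·(6 - 4) - 14 ≡ 12. → (4, 12)
add Q: (4, 12) + (5, 6). λ = (6 - 12)/(5 - 4) ≡ 11/1 mod 17. 1⁻¹ ≡ 1 (mod 17), so λ ≡ 11.
  x = λ² - 4 - 5 = 121 - 9 ≡ 10; y = λ·(4 - 10) - 12 ≡ 7. → (10, 7)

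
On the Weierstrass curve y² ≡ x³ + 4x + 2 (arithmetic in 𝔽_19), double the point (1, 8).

tangent at (1, 8): λ = (3·1² + 4)/(2·8) ≡ 7/16. 16⁻¹ ≡ 6 (mod 19), so λ ≡ 7·6 ≡ 4.
  x = λ² - 1 - 1 = 16 - 2 ≡ 14; y = λ·(1 - 14) - 8 ≡ 16. → (14, 16)

(14, 16)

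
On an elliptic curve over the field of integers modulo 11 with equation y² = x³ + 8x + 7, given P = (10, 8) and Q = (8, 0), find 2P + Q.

(4, 9)

First 2P:
Repeated addition: build up to 2P.
2P: tangent at (10, 8): λ = (3·10² + 8)/(2·8) ≡ 0/5. 5⁻¹ ≡ 9 (mod 11), so λ ≡ 0·9 ≡ 0.
  x = λ² - 10 - 10 = 0 - 20 ≡ 2; y = λ·(10 - 2) - 8 ≡ 3. → (2, 3)
2P = (2, 3).
Finally 2P + Q:
(2, 3) + (8, 0). λ = (0 - 3)/(8 - 2) ≡ 8/6 mod 11. 6⁻¹ ≡ 2 (mod 11) since 6·2 = 12 ≡ 1, so λ ≡ 5.
  x = λ² - 2 - 8 = 25 - 10 ≡ 4; y = λ·(2 - 4) - 3 ≡ 9. → (4, 9)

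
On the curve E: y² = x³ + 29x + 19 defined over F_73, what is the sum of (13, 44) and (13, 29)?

The two points share x = 13 and their y-coordinates satisfy 44 + 29 ≡ 0 (mod 73), so they are inverses. Their sum is ∞.

O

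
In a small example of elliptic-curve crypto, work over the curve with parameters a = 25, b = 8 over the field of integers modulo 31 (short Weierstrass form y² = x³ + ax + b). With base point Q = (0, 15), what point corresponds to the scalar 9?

Repeated addition: build up to 9Q.
2Q: tangent at (0, 15): λ = (3·0² + 25)/(2·15) ≡ 25/30. 30⁻¹ ≡ 30 (mod 31), so λ ≡ 25·30 ≡ 6.
  x = λ² - 0 - 0 = 36 - 0 ≡ 5; y = λ·(0 - 5) - 15 ≡ 17. → (5, 17)
3Q: (5, 17) + (0, 15). λ = (15 - 17)/(0 - 5) ≡ 29/26 mod 31. 26⁻¹ ≡ 6 (mod 31) since 26·6 = 156 ≡ 1, so λ ≡ 19.
  x = λ² - 5 - 0 = 361 - 5 ≡ 15; y = λ·(5 - 15) - 17 ≡ 10. → (15, 10)
4Q: (15, 10) + (0, 15). λ = (15 - 10)/(0 - 15) ≡ 5/16 mod 31. 16⁻¹ ≡ 2 (mod 31), so λ ≡ 10.
  x = λ² - 15 - 0 = 100 - 15 ≡ 23; y = λ·(15 - 23) - 10 ≡ 3. → (23, 3)
5Q: (23, 3) + (0, 15). λ = (15 - 3)/(0 - 23) ≡ 12/8 mod 31. 8⁻¹ ≡ 4 (mod 31) since 8·4 = 32 ≡ 1, so λ ≡ 17.
  x = λ² - 23 - 0 = 289 - 23 ≡ 18; y = λ·(23 - 18) - 3 ≡ 20. → (18, 20)
6Q: (18, 20) + (0, 15). λ = (15 - 20)/(0 - 18) ≡ 26/13 mod 31. 13⁻¹ ≡ 12 (mod 31), so λ ≡ 2.
  x = λ² - 18 - 0 = 4 - 18 ≡ 17; y = λ·(18 - 17) - 20 ≡ 13. → (17, 13)
7Q: (17, 13) + (0, 15). λ = (15 - 13)/(0 - 17) ≡ 2/14 mod 31. 14⁻¹ ≡ 20 (mod 31), so λ ≡ 9.
  x = λ² - 17 - 0 = 81 - 17 ≡ 2; y = λ·(17 - 2) - 13 ≡ 29. → (2, 29)
8Q: (2, 29) + (0, 15). λ = (15 - 29)/(0 - 2) ≡ 17/29 mod 31. 29⁻¹ ≡ 15 (mod 31), so λ ≡ 7.
  x = λ² - 2 - 0 = 49 - 2 ≡ 16; y = λ·(2 - 16) - 29 ≡ 28. → (16, 28)
9Q: (16, 28) + (0, 15). λ = (15 - 28)/(0 - 16) ≡ 18/15 mod 31. 15⁻¹ ≡ 29 (mod 31), so λ ≡ 26.
  x = λ² - 16 - 0 = 676 - 16 ≡ 9; y = λ·(16 - 9) - 28 ≡ 30. → (9, 30)

(9, 30)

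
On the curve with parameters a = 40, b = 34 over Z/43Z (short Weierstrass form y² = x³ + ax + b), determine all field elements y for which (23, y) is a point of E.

7, 36

x³ + 40x + 34 = 13121 ≡ 6 (mod 43).
Square roots of 6 mod 43: 7 and 36 (since 7² = 49 ≡ 6).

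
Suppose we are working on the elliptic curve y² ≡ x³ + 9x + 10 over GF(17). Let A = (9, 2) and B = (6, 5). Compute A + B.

(9, 2) + (6, 5). λ = (5 - 2)/(6 - 9) ≡ 3/14 mod 17. 14⁻¹ ≡ 11 (mod 17), so λ ≡ 16.
  x = λ² - 9 - 6 = 256 - 15 ≡ 3; y = λ·(9 - 3) - 2 ≡ 9. → (3, 9)

(3, 9)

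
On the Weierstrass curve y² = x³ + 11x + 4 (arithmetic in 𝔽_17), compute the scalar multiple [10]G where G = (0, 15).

(0, 2)

Double-and-add on 10 = (1010)₂. Start with G = (0, 15) for the leading 1-bit.
double: tangent at (0, 15): λ = (3·0² + 11)/(2·15) ≡ 11/13. 13⁻¹ ≡ 4 (mod 17) since 13·4 = 52 ≡ 1, so λ ≡ 11·4 ≡ 10.
  x = λ² - 0 - 0 = 100 - 0 ≡ 15; y = λ·(0 - 15) - 15 ≡ 5. → (15, 5)
double: tangent at (15, 5): λ = (3·15² + 11)/(2·5) ≡ 6/10. 10⁻¹ ≡ 12 (mod 17), so λ ≡ 6·12 ≡ 4.
  x = λ² - 15 - 15 = 16 - 30 ≡ 3; y = λ·(15 - 3) - 5 ≡ 9. → (3, 9)
add G: (3, 9) + (0, 15). λ = (15 - 9)/(0 - 3) ≡ 6/14 mod 17. 14⁻¹ ≡ 11 (mod 17) since 14·11 = 154 ≡ 1, so λ ≡ 15.
  x = λ² - 3 - 0 = 225 - 3 ≡ 1; y = λ·(3 - 1) - 9 ≡ 4. → (1, 4)
double: tangent at (1, 4): λ = (3·1² + 11)/(2·4) ≡ 14/8. 8⁻¹ ≡ 15 (mod 17), so λ ≡ 14·15 ≡ 6.
  x = λ² - 1 - 1 = 36 - 2 ≡ 0; y = λ·(1 - 0) - 4 ≡ 2. → (0, 2)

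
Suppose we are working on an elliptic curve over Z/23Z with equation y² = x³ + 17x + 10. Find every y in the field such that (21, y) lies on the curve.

none

x³ + 17x + 10 = 9628 ≡ 14 (mod 23).
14 is a non-residue mod 23; no y exists.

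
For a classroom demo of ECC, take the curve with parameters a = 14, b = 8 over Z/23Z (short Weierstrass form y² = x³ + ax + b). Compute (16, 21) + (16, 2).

The two points share x = 16 and their y-coordinates satisfy 21 + 2 ≡ 0 (mod 23), so they are inverses. Their sum is O.

O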